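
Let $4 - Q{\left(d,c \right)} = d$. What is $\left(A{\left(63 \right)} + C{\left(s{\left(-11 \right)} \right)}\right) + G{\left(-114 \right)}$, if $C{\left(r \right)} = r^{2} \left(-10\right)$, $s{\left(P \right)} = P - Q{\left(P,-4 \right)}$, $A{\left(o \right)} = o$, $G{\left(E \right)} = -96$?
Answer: $-6793$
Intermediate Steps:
$Q{\left(d,c \right)} = 4 - d$
$s{\left(P \right)} = -4 + 2 P$ ($s{\left(P \right)} = P - \left(4 - P\right) = P + \left(-4 + P\right) = -4 + 2 P$)
$C{\left(r \right)} = - 10 r^{2}$
$\left(A{\left(63 \right)} + C{\left(s{\left(-11 \right)} \right)}\right) + G{\left(-114 \right)} = \left(63 - 10 \left(-4 + 2 \left(-11\right)\right)^{2}\right) - 96 = \left(63 - 10 \left(-4 - 22\right)^{2}\right) - 96 = \left(63 - 10 \left(-26\right)^{2}\right) - 96 = \left(63 - 6760\right) - 96 = -6697 - 96 = -6793$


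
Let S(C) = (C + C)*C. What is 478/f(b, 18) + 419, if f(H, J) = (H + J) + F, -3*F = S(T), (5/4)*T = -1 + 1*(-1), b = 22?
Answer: 619609/1436 ≈ 431.48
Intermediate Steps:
T = -8/5 (T = 4*(-1 + 1*(-1))/5 = 4*(-1 - 1)/5 = (⅘)*(-2) = -8/5 ≈ -1.6000)
S(C) = 2*C² (S(C) = (2*C)*C = 2*C²)
F = -128/75 (F = -2*(-8/5)²/3 = -2*64/(3*25) = -⅓*128/25 = -128/75 ≈ -1.7067)
f(H, J) = -128/75 + H + J (f(H, J) = (H + J) - 128/75 = -128/75 + H + J)
478/f(b, 18) + 419 = 478/(-128/75 + 22 + 18) + 419 = 478/(2872/75) + 419 = (75/2872)*478 + 419 = 17925/1436 + 419 = 619609/1436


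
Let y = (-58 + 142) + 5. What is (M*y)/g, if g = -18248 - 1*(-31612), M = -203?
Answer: -18067/13364 ≈ -1.3519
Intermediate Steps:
y = 89 (y = 84 + 5 = 89)
g = 13364 (g = -18248 + 31612 = 13364)
(M*y)/g = -203*89/13364 = -18067*1/13364 = -18067/13364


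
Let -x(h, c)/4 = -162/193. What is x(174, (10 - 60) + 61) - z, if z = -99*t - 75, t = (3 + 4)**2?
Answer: 951366/193 ≈ 4929.4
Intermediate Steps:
t = 49 (t = 7**2 = 49)
x(h, c) = 648/193 (x(h, c) = -(-648)/193 = -4*(-162/193) = 648/193)
z = -4926 (z = -99*49 - 75 = -4851 - 75 = -4926)
x(174, (10 - 60) + 61) - z = 648/193 - 1*(-4926) = 648/193 + 4926 = 951366/193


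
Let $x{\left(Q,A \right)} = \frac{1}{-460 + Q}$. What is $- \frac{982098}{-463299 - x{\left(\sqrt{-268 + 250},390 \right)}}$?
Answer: $\frac{96287252146121556}{45422949056757739} + \frac{2946294 i \sqrt{2}}{45422949056757739} \approx 2.1198 + 9.1731 \cdot 10^{-11} i$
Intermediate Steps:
$- \frac{982098}{-463299 - x{\left(\sqrt{-268 + 250},390 \right)}} = - \frac{982098}{-463299 - \frac{1}{-460 + \sqrt{-268 + 250}}} = - \frac{982098}{-463299 - \frac{1}{-460 + \sqrt{-18}}} = - \frac{982098}{-463299 - \frac{1}{-460 + 3 i \sqrt{2}}}$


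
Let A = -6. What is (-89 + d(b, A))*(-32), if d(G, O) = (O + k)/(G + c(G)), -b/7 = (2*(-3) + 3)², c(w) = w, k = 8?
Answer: 179456/63 ≈ 2848.5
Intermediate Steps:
b = -63 (b = -7*(2*(-3) + 3)² = -7*(-6 + 3)² = -7*(-3)² = -7*9 = -63)
d(G, O) = (8 + O)/(2*G) (d(G, O) = (O + 8)/(G + G) = (8 + O)/((2*G)) = (8 + O)*(1/(2*G)) = (8 + O)/(2*G))
(-89 + d(b, A))*(-32) = (-89 + (½)*(8 - 6)/(-63))*(-32) = (-89 + (½)*(-1/63)*2)*(-32) = (-89 - 1/63)*(-32) = -5608/63*(-32) = 179456/63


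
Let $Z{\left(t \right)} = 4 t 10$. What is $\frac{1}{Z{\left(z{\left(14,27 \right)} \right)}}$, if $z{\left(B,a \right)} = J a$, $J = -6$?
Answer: $- \frac{1}{6480} \approx -0.00015432$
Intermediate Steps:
$z{\left(B,a \right)} = - 6 a$
$Z{\left(t \right)} = 40 t$
$\frac{1}{Z{\left(z{\left(14,27 \right)} \right)}} = \frac{1}{40 \left(\left(-6\right) 27\right)} = \frac{1}{40 \left(-162\right)} = \frac{1}{-6480} = - \frac{1}{6480}$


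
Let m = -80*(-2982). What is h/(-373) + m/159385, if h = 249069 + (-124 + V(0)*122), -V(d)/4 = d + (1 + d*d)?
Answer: -7902267213/11890121 ≈ -664.61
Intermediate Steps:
m = 238560
V(d) = -4 - 4*d - 4*d² (V(d) = -4*(d + (1 + d*d)) = -4*(d + (1 + d²)) = -4*(1 + d + d²) = -4 - 4*d - 4*d²)
h = 248457 (h = 249069 + (-124 + (-4 - 4*0 - 4*0²)*122) = 249069 + (-124 + (-4 + 0 - 4*0)*122) = 249069 + (-124 + (-4 + 0 + 0)*122) = 249069 + (-124 - 4*122) = 249069 + (-124 - 488) = 249069 - 612 = 248457)
h/(-373) + m/159385 = 248457/(-373) + 238560/159385 = 248457*(-1/373) + 238560*(1/159385) = -248457/373 + 47712/31877 = -7902267213/11890121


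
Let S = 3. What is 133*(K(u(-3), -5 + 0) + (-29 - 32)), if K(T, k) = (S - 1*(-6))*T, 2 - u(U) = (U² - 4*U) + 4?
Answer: -35644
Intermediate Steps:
u(U) = -2 - U² + 4*U (u(U) = 2 - ((U² - 4*U) + 4) = 2 - (4 + U² - 4*U) = 2 + (-4 - U² + 4*U) = -2 - U² + 4*U)
K(T, k) = 9*T (K(T, k) = (3 - 1*(-6))*T = (3 + 6)*T = 9*T)
133*(K(u(-3), -5 + 0) + (-29 - 32)) = 133*(9*(-2 - 1*(-3)² + 4*(-3)) + (-29 - 32)) = 133*(9*(-2 - 1*9 - 12) - 61) = 133*(9*(-2 - 9 - 12) - 61) = 133*(9*(-23) - 61) = 133*(-207 - 61) = 133*(-268) = -35644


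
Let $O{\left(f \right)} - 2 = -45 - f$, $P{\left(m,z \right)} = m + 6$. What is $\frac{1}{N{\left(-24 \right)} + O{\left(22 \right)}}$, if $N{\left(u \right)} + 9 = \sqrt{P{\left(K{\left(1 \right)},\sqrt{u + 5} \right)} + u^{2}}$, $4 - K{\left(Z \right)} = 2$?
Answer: $- \frac{37}{2446} - \frac{\sqrt{146}}{2446} \approx -0.020067$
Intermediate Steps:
$K{\left(Z \right)} = 2$ ($K{\left(Z \right)} = 4 - 2 = 2$)
$P{\left(m,z \right)} = 6 + m$
$N{\left(u \right)} = -9 + \sqrt{8 + u^{2}}$ ($N{\left(u \right)} = -9 + \sqrt{\left(6 + 2\right) + u^{2}} = -9 + \sqrt{8 + u^{2}}$)
$O{\left(f \right)} = -43 - f$ ($O{\left(f \right)} = 2 - \left(45 + f\right) = -43 - f$)
$\frac{1}{N{\left(-24 \right)} + O{\left(22 \right)}} = \frac{1}{\left(-9 + \sqrt{8 + \left(-24\right)^{2}}\right) - 65} = \frac{1}{\left(-9 + \sqrt{8 + 576}\right) - 65} = \frac{1}{\left(-9 + \sqrt{584}\right) - 65} = \frac{1}{\left(-9 + 2 \sqrt{146}\right) - 65} = \frac{1}{-74 + 2 \sqrt{146}}$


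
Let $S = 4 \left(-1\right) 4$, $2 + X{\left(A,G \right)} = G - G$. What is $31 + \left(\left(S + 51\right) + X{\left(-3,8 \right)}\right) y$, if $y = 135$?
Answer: $4486$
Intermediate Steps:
$X{\left(A,G \right)} = -2$ ($X{\left(A,G \right)} = -2 + \left(G - G\right) = -2 + 0 = -2$)
$S = -16$ ($S = \left(-4\right) 4 = -16$)
$31 + \left(\left(S + 51\right) + X{\left(-3,8 \right)}\right) y = 31 + \left(\left(-16 + 51\right) - 2\right) 135 = 31 + \left(35 - 2\right) 135 = 31 + 33 \cdot 135 = 31 + 4455 = 4486$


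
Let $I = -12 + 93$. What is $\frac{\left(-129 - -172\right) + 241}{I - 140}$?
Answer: $- \frac{284}{59} \approx -4.8136$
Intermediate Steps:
$I = 81$
$\frac{\left(-129 - -172\right) + 241}{I - 140} = \frac{\left(-129 - -172\right) + 241}{81 - 140} = \frac{\left(-129 + 172\right) + 241}{-59} = \left(43 + 241\right) \left(- \frac{1}{59}\right) = 284 \left(- \frac{1}{59}\right) = - \frac{284}{59}$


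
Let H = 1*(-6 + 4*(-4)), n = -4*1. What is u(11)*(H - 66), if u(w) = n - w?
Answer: 1320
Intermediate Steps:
n = -4
u(w) = -4 - w
H = -22 (H = 1*(-6 - 16) = 1*(-22) = -22)
u(11)*(H - 66) = (-4 - 1*11)*(-22 - 66) = (-4 - 11)*(-88) = -15*(-88) = 1320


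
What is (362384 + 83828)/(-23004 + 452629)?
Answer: 446212/429625 ≈ 1.0386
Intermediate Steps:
(362384 + 83828)/(-23004 + 452629) = 446212/429625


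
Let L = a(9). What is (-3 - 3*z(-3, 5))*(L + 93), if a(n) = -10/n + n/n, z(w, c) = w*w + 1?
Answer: -9196/3 ≈ -3065.3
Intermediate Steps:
z(w, c) = 1 + w² (z(w, c) = w² + 1 = 1 + w²)
a(n) = 1 - 10/n (a(n) = -10/n + 1 = 1 - 10/n)
L = -⅑ (L = (-10 + 9)/9 = (⅑)*(-1) = -⅑ ≈ -0.11111)
(-3 - 3*z(-3, 5))*(L + 93) = (-3 - 3*(1 + (-3)²))*(-⅑ + 93) = (-3 - 3*(1 + 9))*(836/9) = (-3 - 3*10)*(836/9) = (-3 - 30)*(836/9) = -33*836/9 = -9196/3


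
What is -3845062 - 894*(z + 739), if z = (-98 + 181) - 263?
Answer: -4344808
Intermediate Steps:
z = -180 (z = 83 - 263 = -180)
-3845062 - 894*(z + 739) = -3845062 - 894*(-180 + 739) = -3845062 - 894*559 = -3845062 - 1*499746 = -3845062 - 499746 = -4344808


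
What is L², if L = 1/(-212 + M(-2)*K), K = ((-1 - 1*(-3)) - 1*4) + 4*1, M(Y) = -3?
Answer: 1/47524 ≈ 2.1042e-5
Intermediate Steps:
K = 2 (K = ((-1 + 3) - 4) + 4 = (2 - 4) + 4 = -2 + 4 = 2)
L = -1/218 (L = 1/(-212 - 3*2) = 1/(-212 - 6) = 1/(-218) = -1/218 ≈ -0.0045872)
L² = (-1/218)² = 1/47524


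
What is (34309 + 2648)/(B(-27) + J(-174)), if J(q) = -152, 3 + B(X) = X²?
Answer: 36957/574 ≈ 64.385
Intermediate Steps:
B(X) = -3 + X²
(34309 + 2648)/(B(-27) + J(-174)) = (34309 + 2648)/((-3 + (-27)²) - 152) = 36957/((-3 + 729) - 152) = 36957/(726 - 152) = 36957/574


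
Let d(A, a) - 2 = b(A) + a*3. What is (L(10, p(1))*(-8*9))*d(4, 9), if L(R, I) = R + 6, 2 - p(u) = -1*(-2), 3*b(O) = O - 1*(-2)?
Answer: -35712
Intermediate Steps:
b(O) = ⅔ + O/3 (b(O) = (O - 1*(-2))/3 = (O + 2)/3 = (2 + O)/3 = ⅔ + O/3)
d(A, a) = 8/3 + 3*a + A/3 (d(A, a) = 2 + ((⅔ + A/3) + a*3) = 2 + ((⅔ + A/3) + 3*a) = 2 + (⅔ + 3*a + A/3) = 8/3 + 3*a + A/3)
p(u) = 0 (p(u) = 2 - (-1)*(-2) = 2 - 1*2 = 2 - 2 = 0)
L(R, I) = 6 + R
(L(10, p(1))*(-8*9))*d(4, 9) = ((6 + 10)*(-8*9))*(8/3 + 3*9 + (⅓)*4) = (16*(-72))*(8/3 + 27 + 4/3) = -1152*31 = -35712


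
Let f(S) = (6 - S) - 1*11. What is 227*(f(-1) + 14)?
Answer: 2270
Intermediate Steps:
f(S) = -5 - S (f(S) = (6 - S) - 11 = -5 - S)
227*(f(-1) + 14) = 227*((-5 - 1*(-1)) + 14) = 227*((-5 + 1) + 14) = 227*(-4 + 14) = 227*10 = 2270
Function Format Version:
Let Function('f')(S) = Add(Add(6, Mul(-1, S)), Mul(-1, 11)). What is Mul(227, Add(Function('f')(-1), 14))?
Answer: 2270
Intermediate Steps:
Function('f')(S) = Add(-5, Mul(-1, S)) (Function('f')(S) = Add(Add(6, Mul(-1, S)), -11) = Add(-5, Mul(-1, S)))
Mul(227, Add(Function('f')(-1), 14)) = Mul(227, Add(Add(-5, Mul(-1, -1)), 14)) = Mul(227, Add(Add(-5, 1), 14)) = Mul(227, Add(-4, 14)) = Mul(227, 10) = 2270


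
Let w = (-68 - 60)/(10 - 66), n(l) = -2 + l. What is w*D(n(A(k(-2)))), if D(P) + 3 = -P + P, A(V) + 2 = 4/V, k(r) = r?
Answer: -48/7 ≈ -6.8571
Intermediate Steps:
A(V) = -2 + 4/V
w = 16/7 (w = -128/(-56) = -128*(-1/56) = 16/7 ≈ 2.2857)
D(P) = -3 (D(P) = -3 + (-P + P) = -3 + 0 = -3)
w*D(n(A(k(-2)))) = (16/7)*(-3) = -48/7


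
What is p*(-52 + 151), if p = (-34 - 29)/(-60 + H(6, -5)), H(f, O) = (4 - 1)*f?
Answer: 297/2 ≈ 148.50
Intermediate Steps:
H(f, O) = 3*f
p = 3/2 (p = (-34 - 29)/(-60 + 3*6) = -63/(-60 + 18) = -63/(-42) = -63*(-1/42) = 3/2 ≈ 1.5000)
p*(-52 + 151) = 3*(-52 + 151)/2 = (3/2)*99 = 297/2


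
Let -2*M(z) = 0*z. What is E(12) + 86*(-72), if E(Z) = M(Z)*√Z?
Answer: -6192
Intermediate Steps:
M(z) = 0 (M(z) = -0*z = -½*0 = 0)
E(Z) = 0 (E(Z) = 0*√Z = 0)
E(12) + 86*(-72) = 0 + 86*(-72) = 0 - 6192 = -6192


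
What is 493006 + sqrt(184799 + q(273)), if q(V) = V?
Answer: 493006 + 4*sqrt(11567) ≈ 4.9344e+5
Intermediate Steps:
493006 + sqrt(184799 + q(273)) = 493006 + sqrt(184799 + 273) = 493006 + sqrt(185072) = 493006 + 4*sqrt(11567)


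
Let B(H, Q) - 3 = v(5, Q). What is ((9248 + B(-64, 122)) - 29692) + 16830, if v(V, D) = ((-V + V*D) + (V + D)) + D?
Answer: -2757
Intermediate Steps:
v(V, D) = 2*D + D*V (v(V, D) = ((-V + D*V) + (D + V)) + D = (D + D*V) + D = 2*D + D*V)
B(H, Q) = 3 + 7*Q (B(H, Q) = 3 + Q*(2 + 5) = 3 + Q*7 = 3 + 7*Q)
((9248 + B(-64, 122)) - 29692) + 16830 = ((9248 + (3 + 7*122)) - 29692) + 16830 = ((9248 + (3 + 854)) - 29692) + 16830 = ((9248 + 857) - 29692) + 16830 = (10105 - 29692) + 16830 = -19587 + 16830 = -2757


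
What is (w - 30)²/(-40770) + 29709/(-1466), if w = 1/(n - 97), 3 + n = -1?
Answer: -3092321451689/152425433205 ≈ -20.287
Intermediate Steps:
n = -4 (n = -3 - 1 = -4)
w = -1/101 (w = 1/(-4 - 97) = 1/(-101) = -1/101 ≈ -0.0099010)
(w - 30)²/(-40770) + 29709/(-1466) = (-1/101 - 30)²/(-40770) + 29709/(-1466) = (-3031/101)²*(-1/40770) + 29709*(-1/1466) = (9186961/10201)*(-1/40770) - 29709/1466 = -9186961/415894770 - 29709/1466 = -3092321451689/152425433205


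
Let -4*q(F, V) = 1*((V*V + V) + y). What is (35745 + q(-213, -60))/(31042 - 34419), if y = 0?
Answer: -34860/3377 ≈ -10.323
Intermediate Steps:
q(F, V) = -V/4 - V**2/4 (q(F, V) = -((V*V + V) + 0)/4 = -((V**2 + V) + 0)/4 = -((V + V**2) + 0)/4 = -(V + V**2)/4 = -V/4 - V**2/4)
(35745 + q(-213, -60))/(31042 - 34419) = (35745 + (1/4)*(-60)*(-1 - 1*(-60)))/(31042 - 34419) = (35745 + (1/4)*(-60)*(-1 + 60))/(-3377) = (35745 + (1/4)*(-60)*59)*(-1/3377) = (35745 - 885)*(-1/3377) = 34860*(-1/3377) = -34860/3377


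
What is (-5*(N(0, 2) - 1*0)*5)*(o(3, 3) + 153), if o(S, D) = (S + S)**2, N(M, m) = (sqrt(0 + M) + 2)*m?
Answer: -18900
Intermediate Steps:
N(M, m) = m*(2 + sqrt(M)) (N(M, m) = (sqrt(M) + 2)*m = (2 + sqrt(M))*m = m*(2 + sqrt(M)))
o(S, D) = 4*S**2 (o(S, D) = (2*S)**2 = 4*S**2)
(-5*(N(0, 2) - 1*0)*5)*(o(3, 3) + 153) = (-5*(2*(2 + sqrt(0)) - 1*0)*5)*(4*3**2 + 153) = (-5*(2*(2 + 0) + 0)*5)*(4*9 + 153) = (-5*(2*2 + 0)*5)*(36 + 153) = (-5*(4 + 0)*5)*189 = (-5*4*5)*189 = -20*5*189 = -100*189 = -18900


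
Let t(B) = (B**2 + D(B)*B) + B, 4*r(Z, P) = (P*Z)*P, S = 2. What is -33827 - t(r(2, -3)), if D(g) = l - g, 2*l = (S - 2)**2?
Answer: -67663/2 ≈ -33832.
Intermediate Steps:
l = 0 (l = (2 - 2)**2/2 = (1/2)*0**2 = (1/2)*0 = 0)
D(g) = -g (D(g) = 0 - g = -g)
r(Z, P) = Z*P**2/4 (r(Z, P) = ((P*Z)*P)/4 = (Z*P**2)/4 = Z*P**2/4)
t(B) = B (t(B) = (B**2 + (-B)*B) + B = (B**2 - B**2) + B = 0 + B = B)
-33827 - t(r(2, -3)) = -33827 - 2*(-3)**2/4 = -33827 - 2*9/4 = -33827 - 1*9/2 = -33827 - 9/2 = -67663/2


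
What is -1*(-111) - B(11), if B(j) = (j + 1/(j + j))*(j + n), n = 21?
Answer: -2667/11 ≈ -242.45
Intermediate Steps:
B(j) = (21 + j)*(j + 1/(2*j)) (B(j) = (j + 1/(j + j))*(j + 21) = (j + 1/(2*j))*(21 + j) = (21 + j)*(j + 1/(2*j)))
-1*(-111) - B(11) = -1*(-111) - (1/2 + 11**2 + 21*11 + (21/2)/11) = 111 - (1/2 + 121 + 231 + (21/2)*(1/11)) = 111 - (1/2 + 121 + 231 + 21/22) = 111 - 1*3888/11 = 111 - 3888/11 = -2667/11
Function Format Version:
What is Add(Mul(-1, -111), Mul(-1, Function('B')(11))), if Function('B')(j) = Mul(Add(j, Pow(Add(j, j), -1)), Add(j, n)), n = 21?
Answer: Rational(-2667, 11) ≈ -242.45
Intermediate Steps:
Function('B')(j) = Mul(Add(21, j), Add(j, Mul(Rational(1, 2), Pow(j, -1)))) (Function('B')(j) = Mul(Add(j, Pow(Add(j, j), -1)), Add(j, 21)) = Mul(Add(j, Pow(Mul(2, j), -1)), Add(21, j)) = Mul(Add(j, Mul(Rational(1, 2), Pow(j, -1))), Add(21, j)) = Mul(Add(21, j), Add(j, Mul(Rational(1, 2), Pow(j, -1)))))
Add(Mul(-1, -111), Mul(-1, Function('B')(11))) = Add(Mul(-1, -111), Mul(-1, Add(Rational(1, 2), Pow(11, 2), Mul(21, 11), Mul(Rational(21, 2), Pow(11, -1))))) = Add(111, Mul(-1, Add(Rational(1, 2), 121, 231, Mul(Rational(21, 2), Rational(1, 11))))) = Add(111, Mul(-1, Add(Rational(1, 2), 121, 231, Rational(21, 22)))) = Add(111, Mul(-1, Rational(3888, 11))) = Add(111, Rational(-3888, 11)) = Rational(-2667, 11)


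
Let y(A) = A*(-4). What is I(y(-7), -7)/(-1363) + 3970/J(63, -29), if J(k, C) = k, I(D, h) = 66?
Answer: 5406952/85869 ≈ 62.967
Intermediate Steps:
y(A) = -4*A
I(y(-7), -7)/(-1363) + 3970/J(63, -29) = 66/(-1363) + 3970/63 = 66*(-1/1363) + 3970*(1/63) = -66/1363 + 3970/63 = 5406952/85869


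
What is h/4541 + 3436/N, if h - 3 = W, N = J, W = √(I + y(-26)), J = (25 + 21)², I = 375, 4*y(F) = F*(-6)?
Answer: 3902306/2402189 + 3*√46/4541 ≈ 1.6290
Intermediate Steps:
y(F) = -3*F/2 (y(F) = (F*(-6))/4 = (-6*F)/4 = -3*F/2)
J = 2116 (J = 46² = 2116)
W = 3*√46 (W = √(375 - 3/2*(-26)) = √(375 + 39) = √414 = 3*√46 ≈ 20.347)
N = 2116
h = 3 + 3*√46 ≈ 23.347
h/4541 + 3436/N = (3 + 3*√46)/4541 + 3436/2116 = (3 + 3*√46)*(1/4541) + 3436*(1/2116) = (3/4541 + 3*√46/4541) + 859/529 = 3902306/2402189 + 3*√46/4541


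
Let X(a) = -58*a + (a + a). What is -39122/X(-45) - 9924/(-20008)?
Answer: -47359031/3151260 ≈ -15.029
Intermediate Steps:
X(a) = -56*a (X(a) = -58*a + 2*a = -56*a)
-39122/X(-45) - 9924/(-20008) = -39122/((-56*(-45))) - 9924/(-20008) = -39122/2520 - 9924*(-1/20008) = -39122*1/2520 + 2481/5002 = -19561/1260 + 2481/5002 = -47359031/3151260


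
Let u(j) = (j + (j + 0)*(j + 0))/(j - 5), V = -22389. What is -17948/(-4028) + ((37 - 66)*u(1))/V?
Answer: 200889683/45091446 ≈ 4.4552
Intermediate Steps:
u(j) = (j + j²)/(-5 + j) (u(j) = (j + j*j)/(-5 + j) = (j + j²)/(-5 + j))
-17948/(-4028) + ((37 - 66)*u(1))/V = -17948/(-4028) + ((37 - 66)*(1*(1 + 1)/(-5 + 1)))/(-22389) = -17948*(-1/4028) - 29*2/(-4)*(-1/22389) = 4487/1007 - 29*(-1)*2/4*(-1/22389) = 4487/1007 - 29*(-½)*(-1/22389) = 4487/1007 + (29/2)*(-1/22389) = 4487/1007 - 29/44778 = 200889683/45091446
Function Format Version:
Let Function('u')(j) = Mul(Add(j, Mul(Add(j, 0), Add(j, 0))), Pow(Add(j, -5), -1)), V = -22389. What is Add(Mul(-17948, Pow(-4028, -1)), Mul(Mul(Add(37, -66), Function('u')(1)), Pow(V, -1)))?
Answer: Rational(200889683, 45091446) ≈ 4.4552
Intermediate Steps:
Function('u')(j) = Mul(Pow(Add(-5, j), -1), Add(j, Pow(j, 2))) (Function('u')(j) = Mul(Add(j, Mul(j, j)), Pow(Add(-5, j), -1)) = Mul(Add(j, Pow(j, 2)), Pow(Add(-5, j), -1)) = Mul(Pow(Add(-5, j), -1), Add(j, Pow(j, 2))))
Add(Mul(-17948, Pow(-4028, -1)), Mul(Mul(Add(37, -66), Function('u')(1)), Pow(V, -1))) = Add(Mul(-17948, Pow(-4028, -1)), Mul(Mul(Add(37, -66), Mul(1, Pow(Add(-5, 1), -1), Add(1, 1))), Pow(-22389, -1))) = Add(Mul(-17948, Rational(-1, 4028)), Mul(Mul(-29, Mul(1, Pow(-4, -1), 2)), Rational(-1, 22389))) = Add(Rational(4487, 1007), Mul(Mul(-29, Mul(1, Rational(-1, 4), 2)), Rational(-1, 22389))) = Add(Rational(4487, 1007), Mul(Mul(-29, Rational(-1, 2)), Rational(-1, 22389))) = Add(Rational(4487, 1007), Mul(Rational(29, 2), Rational(-1, 22389))) = Add(Rational(4487, 1007), Rational(-29, 44778)) = Rational(200889683, 45091446)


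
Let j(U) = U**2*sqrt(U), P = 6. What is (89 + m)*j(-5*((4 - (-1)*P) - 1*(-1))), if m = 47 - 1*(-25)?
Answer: 487025*I*sqrt(55) ≈ 3.6119e+6*I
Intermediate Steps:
m = 72 (m = 47 + 25 = 72)
j(U) = U**(5/2)
(89 + m)*j(-5*((4 - (-1)*P) - 1*(-1))) = (89 + 72)*(-5*((4 - (-1)*6) - 1*(-1)))**(5/2) = 161*(-5*((4 - 1*(-6)) + 1))**(5/2) = 161*(-5*((4 + 6) + 1))**(5/2) = 161*(-5*(10 + 1))**(5/2) = 161*(-5*11)**(5/2) = 161*(-55)**(5/2) = 161*(3025*I*sqrt(55)) = 487025*I*sqrt(55)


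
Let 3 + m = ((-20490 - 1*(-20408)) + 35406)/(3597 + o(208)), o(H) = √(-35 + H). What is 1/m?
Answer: 22061430/150466633 + 8831*√173/150466633 ≈ 0.14739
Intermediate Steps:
m = -3 + 35324/(3597 + √173) (m = -3 + ((-20490 - 1*(-20408)) + 35406)/(3597 + √(-35 + 208)) = -3 + ((-20490 + 20408) + 35406)/(3597 + √173) = -3 + (-82 + 35406)/(3597 + √173) = -3 + 35324/(3597 + √173) ≈ 6.7846)
1/m = 1/(22061430/3234559 - 8831*√173/3234559)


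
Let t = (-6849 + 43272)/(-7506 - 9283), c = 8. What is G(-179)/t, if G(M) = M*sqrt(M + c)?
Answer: 3005231*I*sqrt(19)/12141 ≈ 1078.9*I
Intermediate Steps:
t = -36423/16789 (t = 36423/(-16789) = 36423*(-1/16789) = -36423/16789 ≈ -2.1695)
G(M) = M*sqrt(8 + M) (G(M) = M*sqrt(M + 8) = M*sqrt(8 + M))
G(-179)/t = (-179*sqrt(8 - 179))/(-36423/16789) = -537*I*sqrt(19)*(-16789/36423) = 3005231*I*sqrt(19)/12141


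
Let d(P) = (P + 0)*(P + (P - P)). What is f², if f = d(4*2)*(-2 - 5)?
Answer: 200704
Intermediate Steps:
d(P) = P² (d(P) = P*(P + 0) = P*P = P²)
f = -448 (f = (4*2)²*(-2 - 5) = 8²*(-7) = 64*(-7) = -448)
f² = (-448)² = 200704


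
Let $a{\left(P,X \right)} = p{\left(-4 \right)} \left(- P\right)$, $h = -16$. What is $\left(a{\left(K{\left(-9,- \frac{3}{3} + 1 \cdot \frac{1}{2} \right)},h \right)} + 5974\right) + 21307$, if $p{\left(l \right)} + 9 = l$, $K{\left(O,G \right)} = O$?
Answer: $27164$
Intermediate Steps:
$p{\left(l \right)} = -9 + l$
$a{\left(P,X \right)} = 13 P$ ($a{\left(P,X \right)} = \left(-9 - 4\right) \left(- P\right) = - 13 \left(- P\right) = 13 P$)
$\left(a{\left(K{\left(-9,- \frac{3}{3} + 1 \cdot \frac{1}{2} \right)},h \right)} + 5974\right) + 21307 = \left(13 \left(-9\right) + 5974\right) + 21307 = \left(-117 + 5974\right) + 21307 = 5857 + 21307 = 27164$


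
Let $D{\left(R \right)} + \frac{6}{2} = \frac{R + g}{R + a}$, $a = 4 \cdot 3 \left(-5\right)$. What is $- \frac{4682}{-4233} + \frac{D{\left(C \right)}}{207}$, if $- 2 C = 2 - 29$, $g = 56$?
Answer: $\frac{29454596}{27163161} \approx 1.0844$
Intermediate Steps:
$a = -60$ ($a = 12 \left(-5\right) = -60$)
$C = \frac{27}{2}$ ($C = - \frac{2 - 29}{2} = \left(- \frac{1}{2}\right) \left(-27\right) = \frac{27}{2} \approx 13.5$)
$D{\left(R \right)} = -3 + \frac{56 + R}{-60 + R}$ ($D{\left(R \right)} = -3 + \frac{R + 56}{R - 60} = -3 + \frac{56 + R}{-60 + R}$)
$- \frac{4682}{-4233} + \frac{D{\left(C \right)}}{207} = - \frac{4682}{-4233} + \frac{2 \frac{1}{-60 + \frac{27}{2}} \left(118 - \frac{27}{2}\right)}{207} = \left(-4682\right) \left(- \frac{1}{4233}\right) + \frac{2 \left(118 - \frac{27}{2}\right)}{- \frac{93}{2}} \cdot \frac{1}{207} = \frac{4682}{4233} + 2 \left(- \frac{2}{93}\right) \frac{209}{2} \cdot \frac{1}{207} = \frac{4682}{4233} - \frac{418}{19251} = \frac{29454596}{27163161}$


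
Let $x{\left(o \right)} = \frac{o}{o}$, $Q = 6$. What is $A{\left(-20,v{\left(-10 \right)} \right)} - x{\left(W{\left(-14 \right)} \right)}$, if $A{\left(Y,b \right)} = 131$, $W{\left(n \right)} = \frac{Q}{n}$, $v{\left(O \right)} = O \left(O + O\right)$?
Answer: $130$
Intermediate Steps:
$v{\left(O \right)} = 2 O^{2}$ ($v{\left(O \right)} = O 2 O = 2 O^{2}$)
$W{\left(n \right)} = \frac{6}{n}$
$x{\left(o \right)} = 1$
$A{\left(-20,v{\left(-10 \right)} \right)} - x{\left(W{\left(-14 \right)} \right)} = 131 - 1 = 130$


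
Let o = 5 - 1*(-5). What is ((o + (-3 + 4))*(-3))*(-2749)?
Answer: 90717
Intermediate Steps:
o = 10 (o = 5 + 5 = 10)
((o + (-3 + 4))*(-3))*(-2749) = ((10 + (-3 + 4))*(-3))*(-2749) = ((10 + 1)*(-3))*(-2749) = (11*(-3))*(-2749) = -33*(-2749) = 90717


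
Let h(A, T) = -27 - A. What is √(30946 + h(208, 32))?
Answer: √30711 ≈ 175.25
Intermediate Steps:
√(30946 + h(208, 32)) = √(30946 + (-27 - 1*208)) = √(30946 + (-27 - 208)) = √(30946 - 235) = √30711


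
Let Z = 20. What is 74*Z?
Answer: 1480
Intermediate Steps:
74*Z = 74*20 = 1480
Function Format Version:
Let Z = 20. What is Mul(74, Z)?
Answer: 1480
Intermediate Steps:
Mul(74, Z) = Mul(74, 20) = 1480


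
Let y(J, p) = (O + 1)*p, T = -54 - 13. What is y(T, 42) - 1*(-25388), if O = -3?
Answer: 25304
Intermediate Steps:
T = -67
y(J, p) = -2*p (y(J, p) = (-3 + 1)*p = -2*p)
y(T, 42) - 1*(-25388) = -2*42 - 1*(-25388) = -84 + 25388 = 25304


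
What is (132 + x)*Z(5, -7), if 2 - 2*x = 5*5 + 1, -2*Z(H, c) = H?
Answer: -300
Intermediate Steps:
Z(H, c) = -H/2
x = -12 (x = 1 - (5*5 + 1)/2 = 1 - (25 + 1)/2 = 1 - ½*26 = 1 - 13 = -12)
(132 + x)*Z(5, -7) = (132 - 12)*(-½*5) = 120*(-5/2) = -300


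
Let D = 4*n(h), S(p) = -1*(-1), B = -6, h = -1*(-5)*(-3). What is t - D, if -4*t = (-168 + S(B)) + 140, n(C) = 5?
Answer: -53/4 ≈ -13.250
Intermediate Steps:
h = -15 (h = 5*(-3) = -15)
S(p) = 1
D = 20 (D = 4*5 = 20)
t = 27/4 (t = -((-168 + 1) + 140)/4 = -(-167 + 140)/4 = -1/4*(-27) = 27/4 ≈ 6.7500)
t - D = 27/4 - 1*20 = 27/4 - 20 = -53/4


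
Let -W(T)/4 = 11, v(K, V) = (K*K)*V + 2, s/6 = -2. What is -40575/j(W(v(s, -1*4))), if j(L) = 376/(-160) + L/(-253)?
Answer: 18664500/1001 ≈ 18646.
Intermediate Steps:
s = -12 (s = 6*(-2) = -12)
v(K, V) = 2 + V*K² (v(K, V) = K²*V + 2 = V*K² + 2 = 2 + V*K²)
W(T) = -44 (W(T) = -4*11 = -44)
j(L) = -47/20 - L/253 (j(L) = 376*(-1/160) + L*(-1/253) = -47/20 - L/253)
-40575/j(W(v(s, -1*4))) = -40575/(-47/20 - 1/253*(-44)) = -40575/(-47/20 + 4/23) = -40575/(-1001/460) = -40575*(-460/1001) = 18664500/1001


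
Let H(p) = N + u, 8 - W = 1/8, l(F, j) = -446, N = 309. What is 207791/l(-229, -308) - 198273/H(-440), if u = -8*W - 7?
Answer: -138091807/106594 ≈ -1295.5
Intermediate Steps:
W = 63/8 (W = 8 - 1/8 = 8 - 1*⅛ = 8 - ⅛ = 63/8 ≈ 7.8750)
u = -70 (u = -8*63/8 - 7 = -63 - 7 = -70)
H(p) = 239 (H(p) = 309 - 70 = 239)
207791/l(-229, -308) - 198273/H(-440) = 207791/(-446) - 198273/239 = 207791*(-1/446) - 198273*1/239 = -207791/446 - 198273/239 = -138091807/106594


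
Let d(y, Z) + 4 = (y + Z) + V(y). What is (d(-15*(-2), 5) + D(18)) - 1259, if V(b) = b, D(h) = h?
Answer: -1180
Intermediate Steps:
d(y, Z) = -4 + Z + 2*y (d(y, Z) = -4 + ((y + Z) + y) = -4 + ((Z + y) + y) = -4 + (Z + 2*y) = -4 + Z + 2*y)
(d(-15*(-2), 5) + D(18)) - 1259 = ((-4 + 5 + 2*(-15*(-2))) + 18) - 1259 = ((-4 + 5 + 2*30) + 18) - 1259 = ((-4 + 5 + 60) + 18) - 1259 = (61 + 18) - 1259 = 79 - 1259 = -1180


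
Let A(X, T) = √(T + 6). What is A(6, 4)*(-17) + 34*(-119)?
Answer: -4046 - 17*√10 ≈ -4099.8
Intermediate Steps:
A(X, T) = √(6 + T)
A(6, 4)*(-17) + 34*(-119) = √(6 + 4)*(-17) + 34*(-119) = √10*(-17) - 4046 = -17*√10 - 4046 = -4046 - 17*√10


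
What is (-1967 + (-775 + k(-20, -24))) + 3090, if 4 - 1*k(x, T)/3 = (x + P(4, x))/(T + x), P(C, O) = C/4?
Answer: 15783/44 ≈ 358.70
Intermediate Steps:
P(C, O) = C/4 (P(C, O) = C*(¼) = C/4)
k(x, T) = 12 - 3*(1 + x)/(T + x) (k(x, T) = 12 - 3*(x + (¼)*4)/(T + x) = 12 - 3*(x + 1)/(T + x) = 12 - 3*(1 + x)/(T + x))
(-1967 + (-775 + k(-20, -24))) + 3090 = (-1967 + (-775 + 3*(-1 + 3*(-20) + 4*(-24))/(-24 - 20))) + 3090 = (-1967 + (-775 + 3*(-1 - 60 - 96)/(-44))) + 3090 = (-1967 + (-775 + 3*(-1/44)*(-157))) + 3090 = (-1967 + (-775 + 471/44)) + 3090 = (-1967 - 33629/44) + 3090 = -120177/44 + 3090 = 15783/44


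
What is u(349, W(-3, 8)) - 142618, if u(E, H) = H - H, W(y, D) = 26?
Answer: -142618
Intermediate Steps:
u(E, H) = 0
u(349, W(-3, 8)) - 142618 = 0 - 142618 = -142618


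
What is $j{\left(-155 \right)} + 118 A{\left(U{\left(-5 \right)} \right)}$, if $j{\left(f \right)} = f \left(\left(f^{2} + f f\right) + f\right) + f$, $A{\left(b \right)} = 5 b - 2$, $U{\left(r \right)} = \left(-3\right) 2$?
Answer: $-7427656$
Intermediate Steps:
$U{\left(r \right)} = -6$
$A{\left(b \right)} = -2 + 5 b$
$j{\left(f \right)} = f + f \left(f + 2 f^{2}\right)$ ($j{\left(f \right)} = f \left(\left(f^{2} + f^{2}\right) + f\right) + f = f \left(2 f^{2} + f\right) + f = f \left(f + 2 f^{2}\right) + f = f + f \left(f + 2 f^{2}\right)$)
$j{\left(-155 \right)} + 118 A{\left(U{\left(-5 \right)} \right)} = - 155 \left(1 - 155 + 2 \left(-155\right)^{2}\right) + 118 \left(-2 + 5 \left(-6\right)\right) = - 155 \left(1 - 155 + 2 \cdot 24025\right) + 118 \left(-2 - 30\right) = - 155 \left(1 - 155 + 48050\right) + 118 \left(-32\right) = \left(-155\right) 47896 - 3776 = -7423880 - 3776 = -7427656$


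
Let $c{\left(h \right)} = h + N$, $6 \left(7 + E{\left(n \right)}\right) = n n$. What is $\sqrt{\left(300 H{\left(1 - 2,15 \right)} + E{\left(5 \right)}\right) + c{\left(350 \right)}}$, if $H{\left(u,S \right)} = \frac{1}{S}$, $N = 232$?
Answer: $\frac{\sqrt{21570}}{6} \approx 24.478$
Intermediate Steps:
$E{\left(n \right)} = -7 + \frac{n^{2}}{6}$ ($E{\left(n \right)} = -7 + \frac{n n}{6} = -7 + \frac{n^{2}}{6}$)
$c{\left(h \right)} = 232 + h$ ($c{\left(h \right)} = h + 232 = 232 + h$)
$\sqrt{\left(300 H{\left(1 - 2,15 \right)} + E{\left(5 \right)}\right) + c{\left(350 \right)}} = \sqrt{\left(\frac{300}{15} - \left(7 - \frac{5^{2}}{6}\right)\right) + \left(232 + 350\right)} = \sqrt{\left(300 \cdot \frac{1}{15} + \left(-7 + \frac{1}{6} \cdot 25\right)\right) + 582} = \sqrt{\left(20 + \left(-7 + \frac{25}{6}\right)\right) + 582} = \sqrt{\left(20 - \frac{17}{6}\right) + 582} = \sqrt{\frac{103}{6} + 582} = \sqrt{\frac{3595}{6}} = \frac{\sqrt{21570}}{6}$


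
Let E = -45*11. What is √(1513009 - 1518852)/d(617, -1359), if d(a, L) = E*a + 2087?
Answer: -I*√5843/303328 ≈ -0.000252*I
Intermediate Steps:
E = -495
d(a, L) = 2087 - 495*a (d(a, L) = -495*a + 2087 = 2087 - 495*a)
√(1513009 - 1518852)/d(617, -1359) = √(1513009 - 1518852)/(2087 - 495*617) = √(-5843)/(2087 - 305415) = (I*√5843)/(-303328) = (I*√5843)*(-1/303328) = -I*√5843/303328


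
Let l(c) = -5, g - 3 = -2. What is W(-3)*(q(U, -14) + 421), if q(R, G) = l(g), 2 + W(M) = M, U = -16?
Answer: -2080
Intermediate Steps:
W(M) = -2 + M
g = 1 (g = 3 - 2 = 1)
q(R, G) = -5
W(-3)*(q(U, -14) + 421) = (-2 - 3)*(-5 + 421) = -5*416 = -2080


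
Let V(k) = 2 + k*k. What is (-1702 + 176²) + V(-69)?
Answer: 34037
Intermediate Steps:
V(k) = 2 + k²
(-1702 + 176²) + V(-69) = (-1702 + 176²) + (2 + (-69)²) = (-1702 + 30976) + (2 + 4761) = 29274 + 4763 = 34037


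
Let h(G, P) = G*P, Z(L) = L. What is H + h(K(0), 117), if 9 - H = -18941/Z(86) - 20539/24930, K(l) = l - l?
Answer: 123315326/535995 ≈ 230.07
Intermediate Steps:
K(l) = 0
H = 123315326/535995 (H = 9 - (-18941/86 - 20539/24930) = 9 - 1*(-118491371/535995) = 9 + 118491371/535995 = 123315326/535995 ≈ 230.07)
H + h(K(0), 117) = 123315326/535995 + 0*117 = 123315326/535995 + 0 = 123315326/535995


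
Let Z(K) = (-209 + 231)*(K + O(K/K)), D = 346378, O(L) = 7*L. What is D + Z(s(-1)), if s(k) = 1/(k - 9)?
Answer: 1732649/5 ≈ 3.4653e+5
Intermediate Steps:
s(k) = 1/(-9 + k)
Z(K) = 154 + 22*K (Z(K) = (-209 + 231)*(K + 7*(K/K)) = 22*(K + 7*1) = 22*(K + 7) = 22*(7 + K) = 154 + 22*K)
D + Z(s(-1)) = 346378 + (154 + 22/(-9 - 1)) = 346378 + (154 + 22/(-10)) = 346378 + (154 + 22*(-⅒)) = 346378 + (154 - 11/5) = 346378 + 759/5 = 1732649/5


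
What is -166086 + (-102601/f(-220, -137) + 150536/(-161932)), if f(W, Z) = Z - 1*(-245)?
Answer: -730312890859/4372164 ≈ -1.6704e+5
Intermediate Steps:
f(W, Z) = 245 + Z (f(W, Z) = Z + 245 = 245 + Z)
-166086 + (-102601/f(-220, -137) + 150536/(-161932)) = -166086 + (-102601/(245 - 137) + 150536/(-161932)) = -166086 + (-102601/108 + 150536*(-1/161932)) = -166086 + (-102601*1/108 - 37634/40483) = -166086 + (-102601/108 - 37634/40483) = -166086 - 4157660755/4372164 = -730312890859/4372164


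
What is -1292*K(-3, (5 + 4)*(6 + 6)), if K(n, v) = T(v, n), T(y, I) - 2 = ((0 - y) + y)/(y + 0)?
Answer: -2584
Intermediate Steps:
T(y, I) = 2 (T(y, I) = 2 + ((0 - y) + y)/(y + 0) = 2 + (-y + y)/y = 2 + 0/y = 2 + 0 = 2)
K(n, v) = 2
-1292*K(-3, (5 + 4)*(6 + 6)) = -1292*2 = -2584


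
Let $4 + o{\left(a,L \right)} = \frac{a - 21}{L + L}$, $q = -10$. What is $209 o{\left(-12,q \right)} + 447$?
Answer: $- \frac{883}{20} \approx -44.15$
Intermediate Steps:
$o{\left(a,L \right)} = -4 + \frac{-21 + a}{2 L}$ ($o{\left(a,L \right)} = -4 + \frac{a - 21}{L + L} = -4 + \frac{-21 + a}{2 L}$)
$209 o{\left(-12,q \right)} + 447 = 209 \frac{-21 - 12 - -80}{2 \left(-10\right)} + 447 = 209 \cdot \frac{1}{2} \left(- \frac{1}{10}\right) \left(-21 - 12 + 80\right) + 447 = 209 \cdot \frac{1}{2} \left(- \frac{1}{10}\right) 47 + 447 = 209 \left(- \frac{47}{20}\right) + 447 = - \frac{9823}{20} + 447 = - \frac{883}{20}$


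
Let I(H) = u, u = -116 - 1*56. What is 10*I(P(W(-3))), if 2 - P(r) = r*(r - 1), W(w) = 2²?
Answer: -1720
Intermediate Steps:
W(w) = 4
P(r) = 2 - r*(-1 + r) (P(r) = 2 - r*(r - 1) = 2 - r*(-1 + r))
u = -172 (u = -116 - 56 = -172)
I(H) = -172
10*I(P(W(-3))) = 10*(-172) = -1720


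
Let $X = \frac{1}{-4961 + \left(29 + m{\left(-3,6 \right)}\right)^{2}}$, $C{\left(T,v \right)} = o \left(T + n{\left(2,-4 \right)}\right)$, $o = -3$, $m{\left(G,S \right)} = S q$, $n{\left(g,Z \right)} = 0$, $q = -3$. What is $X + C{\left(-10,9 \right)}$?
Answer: $\frac{145199}{4840} \approx 30.0$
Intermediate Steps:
$m{\left(G,S \right)} = - 3 S$ ($m{\left(G,S \right)} = S \left(-3\right) = - 3 S$)
$C{\left(T,v \right)} = - 3 T$ ($C{\left(T,v \right)} = - 3 \left(T + 0\right) = - 3 T$)
$X = - \frac{1}{4840}$ ($X = \frac{1}{-4961 + \left(29 - 18\right)^{2}} = \frac{1}{-4961 + 11^{2}} = \frac{1}{-4961 + 121} = \frac{1}{-4840} = - \frac{1}{4840} \approx -0.00020661$)
$X + C{\left(-10,9 \right)} = - \frac{1}{4840} - -30 = - \frac{1}{4840} + 30 = \frac{145199}{4840}$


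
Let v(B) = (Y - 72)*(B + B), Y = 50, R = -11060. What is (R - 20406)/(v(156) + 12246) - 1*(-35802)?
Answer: 96327449/2691 ≈ 35796.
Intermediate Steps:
v(B) = -44*B (v(B) = (50 - 72)*(B + B) = -44*B)
(R - 20406)/(v(156) + 12246) - 1*(-35802) = (-11060 - 20406)/(-44*156 + 12246) - 1*(-35802) = -31466/(-6864 + 12246) + 35802 = -31466/5382 + 35802 = -31466*1/5382 + 35802 = -15733/2691 + 35802 = 96327449/2691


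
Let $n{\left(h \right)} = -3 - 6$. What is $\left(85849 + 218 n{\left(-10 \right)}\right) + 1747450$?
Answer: $1831337$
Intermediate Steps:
$n{\left(h \right)} = -9$ ($n{\left(h \right)} = -3 - 6 = -9$)
$\left(85849 + 218 n{\left(-10 \right)}\right) + 1747450 = \left(85849 + 218 \left(-9\right)\right) + 1747450 = \left(85849 - 1962\right) + 1747450 = 83887 + 1747450 = 1831337$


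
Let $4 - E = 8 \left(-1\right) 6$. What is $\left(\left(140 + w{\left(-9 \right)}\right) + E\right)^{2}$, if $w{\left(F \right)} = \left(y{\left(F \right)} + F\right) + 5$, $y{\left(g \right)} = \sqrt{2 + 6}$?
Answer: $35352 + 752 \sqrt{2} \approx 36416.0$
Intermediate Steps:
$y{\left(g \right)} = 2 \sqrt{2}$ ($y{\left(g \right)} = \sqrt{8} = 2 \sqrt{2}$)
$w{\left(F \right)} = 5 + F + 2 \sqrt{2}$ ($w{\left(F \right)} = \left(2 \sqrt{2} + F\right) + 5 = \left(F + 2 \sqrt{2}\right) + 5 = 5 + F + 2 \sqrt{2}$)
$E = 52$ ($E = 4 - 8 \left(-1\right) 6 = 4 - \left(-8\right) 6 = 4 - -48 = 4 + 48 = 52$)
$\left(\left(140 + w{\left(-9 \right)}\right) + E\right)^{2} = \left(\left(140 + \left(5 - 9 + 2 \sqrt{2}\right)\right) + 52\right)^{2} = \left(\left(140 - \left(4 - 2 \sqrt{2}\right)\right) + 52\right)^{2} = \left(\left(136 + 2 \sqrt{2}\right) + 52\right)^{2} = \left(188 + 2 \sqrt{2}\right)^{2}$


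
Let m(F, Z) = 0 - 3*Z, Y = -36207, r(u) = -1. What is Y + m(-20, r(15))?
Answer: -36204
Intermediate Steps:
m(F, Z) = -3*Z
Y + m(-20, r(15)) = -36207 - 3*(-1) = -36207 + 3 = -36204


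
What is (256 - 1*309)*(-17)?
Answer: 901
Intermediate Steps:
(256 - 1*309)*(-17) = (256 - 309)*(-17) = -53*(-17) = 901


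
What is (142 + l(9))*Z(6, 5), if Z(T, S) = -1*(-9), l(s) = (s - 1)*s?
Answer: 1926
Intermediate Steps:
l(s) = s*(-1 + s) (l(s) = (-1 + s)*s = s*(-1 + s))
Z(T, S) = 9
(142 + l(9))*Z(6, 5) = (142 + 9*(-1 + 9))*9 = (142 + 9*8)*9 = (142 + 72)*9 = 214*9 = 1926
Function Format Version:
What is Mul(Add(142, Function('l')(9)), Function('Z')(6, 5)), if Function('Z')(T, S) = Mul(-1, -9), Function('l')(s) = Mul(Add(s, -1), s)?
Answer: 1926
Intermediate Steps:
Function('l')(s) = Mul(s, Add(-1, s)) (Function('l')(s) = Mul(Add(-1, s), s) = Mul(s, Add(-1, s)))
Function('Z')(T, S) = 9
Mul(Add(142, Function('l')(9)), Function('Z')(6, 5)) = Mul(Add(142, Mul(9, Add(-1, 9))), 9) = Mul(Add(142, Mul(9, 8)), 9) = Mul(Add(142, 72), 9) = Mul(214, 9) = 1926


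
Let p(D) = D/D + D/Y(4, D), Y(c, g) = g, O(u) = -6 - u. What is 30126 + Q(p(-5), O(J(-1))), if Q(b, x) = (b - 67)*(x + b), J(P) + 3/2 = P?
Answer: 60447/2 ≈ 30224.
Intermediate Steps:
J(P) = -3/2 + P
p(D) = 2 (p(D) = D/D + D/D = 1 + 1 = 2)
Q(b, x) = (-67 + b)*(b + x)
30126 + Q(p(-5), O(J(-1))) = 30126 + (2² - 67*2 - 67*(-6 - (-3/2 - 1)) + 2*(-6 - (-3/2 - 1))) = 30126 + (4 - 134 - 67*(-6 - 1*(-5/2)) + 2*(-6 - 1*(-5/2))) = 30126 + (4 - 134 - 67*(-6 + 5/2) + 2*(-6 + 5/2)) = 30126 + (4 - 134 - 67*(-7/2) + 2*(-7/2)) = 30126 + (4 - 134 + 469/2 - 7) = 30126 + 195/2 = 60447/2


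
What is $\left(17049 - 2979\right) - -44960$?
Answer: $59030$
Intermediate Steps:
$\left(17049 - 2979\right) - -44960 = \left(17049 - 2979\right) + 44960 = 14070 + 44960 = 59030$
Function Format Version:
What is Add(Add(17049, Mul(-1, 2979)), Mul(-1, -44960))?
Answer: 59030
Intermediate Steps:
Add(Add(17049, Mul(-1, 2979)), Mul(-1, -44960)) = Add(Add(17049, -2979), 44960) = Add(14070, 44960) = 59030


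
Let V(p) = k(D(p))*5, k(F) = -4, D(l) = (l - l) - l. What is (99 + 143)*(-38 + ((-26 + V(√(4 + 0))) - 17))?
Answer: -24442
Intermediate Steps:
D(l) = -l (D(l) = 0 - l = -l)
V(p) = -20 (V(p) = -4*5 = -20)
(99 + 143)*(-38 + ((-26 + V(√(4 + 0))) - 17)) = (99 + 143)*(-38 + ((-26 - 20) - 17)) = 242*(-38 + (-46 - 17)) = 242*(-38 - 63) = 242*(-101) = -24442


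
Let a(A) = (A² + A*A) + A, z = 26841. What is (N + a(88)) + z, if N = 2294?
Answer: 44711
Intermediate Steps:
a(A) = A + 2*A² (a(A) = (A² + A²) + A = 2*A² + A = A + 2*A²)
(N + a(88)) + z = (2294 + 88*(1 + 2*88)) + 26841 = (2294 + 88*(1 + 176)) + 26841 = (2294 + 88*177) + 26841 = (2294 + 15576) + 26841 = 17870 + 26841 = 44711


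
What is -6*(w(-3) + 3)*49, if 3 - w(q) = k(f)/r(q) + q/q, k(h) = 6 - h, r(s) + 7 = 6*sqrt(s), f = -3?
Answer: -249312/157 - 15876*I*sqrt(3)/157 ≈ -1588.0 - 175.15*I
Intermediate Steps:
r(s) = -7 + 6*sqrt(s)
w(q) = 2 - 9/(-7 + 6*sqrt(q)) (w(q) = 3 - ((6 - 1*(-3))/(-7 + 6*sqrt(q)) + q/q) = 3 - ((6 + 3)/(-7 + 6*sqrt(q)) + 1) = 3 - (9/(-7 + 6*sqrt(q)) + 1) = 3 - (1 + 9/(-7 + 6*sqrt(q))) = 3 + (-1 - 9/(-7 + 6*sqrt(q))) = 2 - 9/(-7 + 6*sqrt(q)))
-6*(w(-3) + 3)*49 = -6*((-23 + 12*sqrt(-3))/(-7 + 6*sqrt(-3)) + 3)*49 = -6*((-23 + 12*(I*sqrt(3)))/(-7 + 6*(I*sqrt(3))) + 3)*49 = -6*((-23 + 12*I*sqrt(3))/(-7 + 6*I*sqrt(3)) + 3)*49 = -6*(3 + (-23 + 12*I*sqrt(3))/(-7 + 6*I*sqrt(3)))*49 = (-18 - 6*(-23 + 12*I*sqrt(3))/(-7 + 6*I*sqrt(3)))*49 = -882 - 294*(-23 + 12*I*sqrt(3))/(-7 + 6*I*sqrt(3))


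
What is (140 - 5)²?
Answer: 18225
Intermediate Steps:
(140 - 5)² = 135² = 18225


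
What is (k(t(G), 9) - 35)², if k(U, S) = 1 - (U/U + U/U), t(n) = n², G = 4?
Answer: 1296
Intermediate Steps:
k(U, S) = -1 (k(U, S) = 1 - (1 + 1) = 1 - 1*2 = 1 - 2 = -1)
(k(t(G), 9) - 35)² = (-1 - 35)² = (-36)² = 1296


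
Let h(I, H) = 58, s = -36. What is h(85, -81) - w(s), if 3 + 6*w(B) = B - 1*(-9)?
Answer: 63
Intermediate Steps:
w(B) = 1 + B/6 (w(B) = -1/2 + (B - 1*(-9))/6 = -1/2 + (B + 9)/6 = -1/2 + (9 + B)/6 = -1/2 + (3/2 + B/6) = 1 + B/6)
h(85, -81) - w(s) = 58 - (1 + (1/6)*(-36)) = 58 - (1 - 6) = 58 - 1*(-5) = 58 + 5 = 63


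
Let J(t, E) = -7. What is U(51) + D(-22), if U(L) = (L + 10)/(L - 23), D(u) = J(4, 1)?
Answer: -135/28 ≈ -4.8214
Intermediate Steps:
D(u) = -7
U(L) = (10 + L)/(-23 + L)
U(51) + D(-22) = (10 + 51)/(-23 + 51) - 7 = 61/28 - 7 = -135/28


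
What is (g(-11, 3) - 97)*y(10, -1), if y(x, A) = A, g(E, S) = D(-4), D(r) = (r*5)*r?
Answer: 17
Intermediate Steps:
D(r) = 5*r² (D(r) = (5*r)*r = 5*r²)
g(E, S) = 80 (g(E, S) = 5*(-4)² = 5*16 = 80)
(g(-11, 3) - 97)*y(10, -1) = (80 - 97)*(-1) = -17*(-1) = 17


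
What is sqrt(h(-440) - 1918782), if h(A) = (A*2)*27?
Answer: 9*I*sqrt(23982) ≈ 1393.8*I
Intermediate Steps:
h(A) = 54*A (h(A) = (2*A)*27 = 54*A)
sqrt(h(-440) - 1918782) = sqrt(54*(-440) - 1918782) = sqrt(-23760 - 1918782) = sqrt(-1942542) = 9*I*sqrt(23982)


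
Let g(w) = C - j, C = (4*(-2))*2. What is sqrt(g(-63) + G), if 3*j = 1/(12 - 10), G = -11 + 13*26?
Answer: sqrt(11190)/6 ≈ 17.630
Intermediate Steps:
G = 327 (G = -11 + 338 = 327)
j = 1/6 (j = 1/(3*(12 - 10)) = (1/3)/2 = (1/3)*(1/2) = 1/6 ≈ 0.16667)
C = -16 (C = -8*2 = -16)
g(w) = -97/6 (g(w) = -16 - 1*1/6 = -16 - 1/6 = -97/6)
sqrt(g(-63) + G) = sqrt(-97/6 + 327) = sqrt(1865/6) = sqrt(11190)/6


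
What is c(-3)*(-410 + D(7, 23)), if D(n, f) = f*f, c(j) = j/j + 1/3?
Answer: 476/3 ≈ 158.67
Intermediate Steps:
c(j) = 4/3 (c(j) = 1 + 1*(⅓) = 1 + ⅓ = 4/3)
D(n, f) = f²
c(-3)*(-410 + D(7, 23)) = 4*(-410 + 23²)/3 = 4*(-410 + 529)/3 = (4/3)*119 = 476/3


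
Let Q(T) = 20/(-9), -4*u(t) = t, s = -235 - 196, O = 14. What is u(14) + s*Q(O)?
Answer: 17177/18 ≈ 954.28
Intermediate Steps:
s = -431
u(t) = -t/4
Q(T) = -20/9 (Q(T) = 20*(-1/9) = -20/9)
u(14) + s*Q(O) = -1/4*14 - 431*(-20/9) = -7/2 + 8620/9 = 17177/18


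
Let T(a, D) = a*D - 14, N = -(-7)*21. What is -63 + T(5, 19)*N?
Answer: 11844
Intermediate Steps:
N = 147 (N = -1*(-147) = 147)
T(a, D) = -14 + D*a (T(a, D) = D*a - 14 = -14 + D*a)
-63 + T(5, 19)*N = -63 + (-14 + 19*5)*147 = -63 + (-14 + 95)*147 = -63 + 81*147 = -63 + 11907 = 11844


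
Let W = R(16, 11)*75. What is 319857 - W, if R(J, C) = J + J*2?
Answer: 316257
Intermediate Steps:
R(J, C) = 3*J (R(J, C) = J + 2*J = 3*J)
W = 3600 (W = (3*16)*75 = 48*75 = 3600)
319857 - W = 319857 - 1*3600 = 319857 - 3600 = 316257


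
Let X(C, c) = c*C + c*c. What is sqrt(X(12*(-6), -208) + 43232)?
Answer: 4*sqrt(6342) ≈ 318.55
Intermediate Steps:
X(C, c) = c**2 + C*c (X(C, c) = C*c + c**2 = c**2 + C*c)
sqrt(X(12*(-6), -208) + 43232) = sqrt(-208*(12*(-6) - 208) + 43232) = sqrt(-208*(-72 - 208) + 43232) = sqrt(-208*(-280) + 43232) = sqrt(58240 + 43232) = sqrt(101472) = 4*sqrt(6342)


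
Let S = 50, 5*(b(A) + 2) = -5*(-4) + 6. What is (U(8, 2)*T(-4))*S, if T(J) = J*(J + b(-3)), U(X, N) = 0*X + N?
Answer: 320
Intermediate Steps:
b(A) = 16/5 (b(A) = -2 + (-5*(-4) + 6)/5 = -2 + (20 + 6)/5 = -2 + (⅕)*26 = -2 + 26/5 = 16/5)
U(X, N) = N (U(X, N) = 0 + N = N)
T(J) = J*(16/5 + J) (T(J) = J*(J + 16/5) = J*(16/5 + J))
(U(8, 2)*T(-4))*S = (2*((⅕)*(-4)*(16 + 5*(-4))))*50 = (2*((⅕)*(-4)*(16 - 20)))*50 = (2*((⅕)*(-4)*(-4)))*50 = (2*(16/5))*50 = (32/5)*50 = 320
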